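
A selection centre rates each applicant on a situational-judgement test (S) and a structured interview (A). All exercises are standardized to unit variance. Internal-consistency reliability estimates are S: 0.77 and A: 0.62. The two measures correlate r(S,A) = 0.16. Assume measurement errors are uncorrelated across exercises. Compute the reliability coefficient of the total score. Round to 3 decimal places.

0.737

Var(S+A) = 2 + 2·[0.16] = 2 + 0.32 = 2.32.
Under uncorrelated errors the observed covariances equal the true-score covariances, so only the own-variance terms attenuate.
True-score variance = [0.77 + 0.62] + 0.32 = 1.39 + 0.32 = 1.71.
Reliability = 1.71 / 2.32 = 0.737.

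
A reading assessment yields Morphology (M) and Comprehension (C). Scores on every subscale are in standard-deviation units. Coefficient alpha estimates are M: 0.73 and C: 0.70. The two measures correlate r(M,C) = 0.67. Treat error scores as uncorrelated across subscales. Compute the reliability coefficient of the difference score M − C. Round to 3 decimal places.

0.136

Var(M−C) = 1 + 1 − 2·0.67 = 2 − 1.34 = 0.66.
Because errors are independent across components, Cov(Tᵢ,Tⱼ) = Cov(Xᵢ,Xⱼ); the off-diagonal part of the true-score variance is the same as above.
True-score variance = [0.73 + 0.70] − 1.34 = 1.43 − 1.34 = 0.09.
Reliability = 0.09 / 0.66 = 0.136.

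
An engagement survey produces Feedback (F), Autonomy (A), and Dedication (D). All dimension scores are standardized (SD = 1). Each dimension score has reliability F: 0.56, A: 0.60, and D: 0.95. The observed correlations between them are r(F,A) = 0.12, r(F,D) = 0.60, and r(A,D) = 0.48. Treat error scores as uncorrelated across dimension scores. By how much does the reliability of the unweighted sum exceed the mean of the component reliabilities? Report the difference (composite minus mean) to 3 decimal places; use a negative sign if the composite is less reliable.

0.132

Var(sum) = 3 + 2.4 = 5.4; true-score variance = 2.11 + 2.4 = 4.51; composite reliability = 0.8352.
Mean component reliability = 0.7033.
Difference = 0.8352 − 0.7033 = 0.132.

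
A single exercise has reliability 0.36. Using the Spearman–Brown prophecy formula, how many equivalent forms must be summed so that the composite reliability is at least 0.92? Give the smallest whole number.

k ≥ ρ*(1−ρ₁)/(ρ₁(1−ρ*)) = 0.92·0.64 / (0.36·0.08) = 20.444.
Smallest integer k = 21.

21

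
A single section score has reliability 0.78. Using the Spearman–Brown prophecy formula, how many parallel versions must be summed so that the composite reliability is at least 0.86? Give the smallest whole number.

k ≥ ρ*(1−ρ₁)/(ρ₁(1−ρ*)) = 0.86·0.22 / (0.78·0.14) = 1.733.
Smallest integer k = 2.

2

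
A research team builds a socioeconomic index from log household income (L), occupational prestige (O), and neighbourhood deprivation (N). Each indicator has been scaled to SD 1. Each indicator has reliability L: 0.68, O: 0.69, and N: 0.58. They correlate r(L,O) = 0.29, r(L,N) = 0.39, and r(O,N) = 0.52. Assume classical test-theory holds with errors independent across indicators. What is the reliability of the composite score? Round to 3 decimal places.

0.806

Var(L+O+N) = 3 + 2·[0.29 + 0.39 + 0.52] = 3 + 2.4 = 5.4.
Under uncorrelated errors the observed covariances equal the true-score covariances, so only the own-variance terms attenuate.
True-score variance = [0.68 + 0.69 + 0.58] + 2.4 = 1.95 + 2.4 = 4.35.
Reliability = 4.35 / 5.4 = 0.806.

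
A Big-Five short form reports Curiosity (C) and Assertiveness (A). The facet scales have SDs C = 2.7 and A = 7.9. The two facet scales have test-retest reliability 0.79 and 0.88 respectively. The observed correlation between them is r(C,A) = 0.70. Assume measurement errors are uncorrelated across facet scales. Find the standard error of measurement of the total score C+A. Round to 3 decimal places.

3.003

Var(total) = 69.7 + 29.862 = 99.562.
True-score variance = 60.6799 + 29.862 = 90.5419, so reliability = 0.9094.
Error variance = 99.562 − 90.5419 = 9.0201; SEM = √9.0201 = 3.003.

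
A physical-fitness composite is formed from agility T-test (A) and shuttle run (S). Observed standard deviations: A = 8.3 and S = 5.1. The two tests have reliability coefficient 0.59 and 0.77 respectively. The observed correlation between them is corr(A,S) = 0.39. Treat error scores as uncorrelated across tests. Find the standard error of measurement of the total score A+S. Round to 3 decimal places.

5.850

Var(total) = 94.9 + 33.0174 = 127.917.
True-score variance = 60.6728 + 33.0174 = 93.6902, so reliability = 0.7324.
Error variance = 127.917 − 93.6902 = 34.2272; SEM = √34.2272 = 5.850.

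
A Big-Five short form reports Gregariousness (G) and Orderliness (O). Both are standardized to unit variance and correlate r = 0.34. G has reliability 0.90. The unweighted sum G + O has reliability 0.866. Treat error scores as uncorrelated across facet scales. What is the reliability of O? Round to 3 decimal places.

Var(G+O) = 2 + 2·0.34 = 2.680.
True-score variance = ρ_G + ρ_O + 2·0.34, so 0.866 = (0.90 + ρ_O + 0.68) / 2.680.
ρ_O = 0.866·2.680 − 0.90 − 0.68 = 0.741.

0.741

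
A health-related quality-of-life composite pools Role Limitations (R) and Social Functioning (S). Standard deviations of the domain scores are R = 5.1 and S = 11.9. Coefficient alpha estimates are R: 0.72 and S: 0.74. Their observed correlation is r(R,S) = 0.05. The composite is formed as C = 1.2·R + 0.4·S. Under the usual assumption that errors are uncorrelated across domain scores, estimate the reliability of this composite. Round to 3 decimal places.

Var(C) = 1.2²·5.1² + 0.4²·11.9² + 2·[0.48·5.1·11.9·0.05] = 60.112 + 2.91312 = 63.0251.
Under uncorrelated errors the observed covariances equal the true-score covariances, so only the own-variance terms attenuate.
True-score variance = [1.2²·5.1²·0.72 + 0.4²·11.9²·0.74] + 2.91312 = 43.7338 + 2.91312 = 46.6469.
Reliability = 46.6469 / 63.0251 = 0.740.

0.740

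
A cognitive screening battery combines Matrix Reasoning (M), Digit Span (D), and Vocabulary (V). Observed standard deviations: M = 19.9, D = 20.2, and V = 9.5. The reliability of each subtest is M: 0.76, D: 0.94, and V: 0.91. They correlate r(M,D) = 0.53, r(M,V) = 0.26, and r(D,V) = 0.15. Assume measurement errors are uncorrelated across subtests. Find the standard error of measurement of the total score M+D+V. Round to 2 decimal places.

11.30

Var(total) = 894.3 + 581.975 = 1476.27.
True-score variance = 766.653 + 581.975 = 1348.63, so reliability = 0.9135.
Error variance = 1476.27 − 1348.63 = 127.647; SEM = √127.647 = 11.30.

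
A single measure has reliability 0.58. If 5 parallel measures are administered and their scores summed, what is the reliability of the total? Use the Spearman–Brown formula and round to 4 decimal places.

ρ_k = kρ / (1 + (k−1)ρ) = 5·0.58 / (1 + 4·0.58) = 2.900 / 3.320 = 0.8735.

0.8735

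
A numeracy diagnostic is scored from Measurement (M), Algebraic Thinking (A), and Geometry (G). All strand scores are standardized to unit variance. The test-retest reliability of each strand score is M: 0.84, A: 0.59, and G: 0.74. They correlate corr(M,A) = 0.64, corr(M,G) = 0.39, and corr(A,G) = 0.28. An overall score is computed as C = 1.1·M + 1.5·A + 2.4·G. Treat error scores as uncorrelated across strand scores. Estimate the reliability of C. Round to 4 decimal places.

0.8304

Var(C) = 1.1² + 1.5² + 2.4² + 2·[1.65·0.64 + 2.64·0.39 + 3.6·0.28] = 9.22 + 6.1872 = 15.4072.
With uncorrelated errors the cross-covariances are all true-score covariance, so they carry over unchanged; only the diagonal terms shrink to ρᵢσᵢ².
True-score variance = [1.1²·0.84 + 1.5²·0.59 + 2.4²·0.74] + 6.1872 = 6.6063 + 6.1872 = 12.7935.
Reliability = 12.7935 / 15.4072 = 0.8304.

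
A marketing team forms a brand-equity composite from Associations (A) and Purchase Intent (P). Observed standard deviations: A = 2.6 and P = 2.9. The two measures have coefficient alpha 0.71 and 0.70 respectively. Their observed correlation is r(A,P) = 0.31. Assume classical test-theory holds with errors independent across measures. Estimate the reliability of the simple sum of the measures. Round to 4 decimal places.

0.7741

Var(A+P) = 2.6² + 2.9² + 2·[2.6·2.9·0.31] = 15.17 + 4.6748 = 19.8448.
Under uncorrelated errors the observed covariances equal the true-score covariances, so only the own-variance terms attenuate.
True-score variance = [2.6²·0.71 + 2.9²·0.70] + 4.6748 = 10.6866 + 4.6748 = 15.3614.
Reliability = 15.3614 / 19.8448 = 0.7741.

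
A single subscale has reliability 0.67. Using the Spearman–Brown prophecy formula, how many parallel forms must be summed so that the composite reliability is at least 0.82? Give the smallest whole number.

k ≥ ρ*(1−ρ₁)/(ρ₁(1−ρ*)) = 0.82·0.33 / (0.67·0.18) = 2.244.
Smallest integer k = 3.

3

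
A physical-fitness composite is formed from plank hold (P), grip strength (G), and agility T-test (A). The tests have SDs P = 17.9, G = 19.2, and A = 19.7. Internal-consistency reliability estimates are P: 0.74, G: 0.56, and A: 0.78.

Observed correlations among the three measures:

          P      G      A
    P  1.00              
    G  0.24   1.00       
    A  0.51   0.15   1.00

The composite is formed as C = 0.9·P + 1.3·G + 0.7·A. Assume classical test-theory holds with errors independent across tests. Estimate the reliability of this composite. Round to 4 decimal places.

Var(C) = 0.9²·17.9² + 1.3²·19.2² + 0.7²·19.7² + 2·[1.17·17.9·19.2·0.24 + 0.63·17.9·19.7·0.51 + 0.91·19.2·19.7·0.15] = 1072.7 + 522.87 = 1595.57.
Under uncorrelated errors the observed covariances equal the true-score covariances, so only the own-variance terms attenuate.
True-score variance = [0.9²·17.9²·0.74 + 1.3²·19.2²·0.56 + 0.7²·19.7²·0.78] + 522.87 = 689.263 + 522.87 = 1212.13.
Reliability = 1212.13 / 1595.57 = 0.7597.

0.7597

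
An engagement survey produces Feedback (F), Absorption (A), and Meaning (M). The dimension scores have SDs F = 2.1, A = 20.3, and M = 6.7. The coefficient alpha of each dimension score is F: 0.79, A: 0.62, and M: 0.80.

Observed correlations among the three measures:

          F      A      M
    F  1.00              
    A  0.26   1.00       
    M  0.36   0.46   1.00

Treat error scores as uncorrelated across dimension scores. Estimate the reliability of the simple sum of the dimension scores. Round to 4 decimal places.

0.7309

Var(F+A+M) = 2.1² + 20.3² + 6.7² + 2·[2.1·20.3·0.26 + 2.1·6.7·0.36 + 20.3·6.7·0.46] = 461.39 + 157.427 = 618.817.
With uncorrelated errors the cross-covariances are all true-score covariance, so they carry over unchanged; only the diagonal terms shrink to ρᵢσᵢ².
True-score variance = [2.1²·0.79 + 20.3²·0.62 + 6.7²·0.80] + 157.427 = 294.892 + 157.427 = 452.319.
Reliability = 452.319 / 618.817 = 0.7309.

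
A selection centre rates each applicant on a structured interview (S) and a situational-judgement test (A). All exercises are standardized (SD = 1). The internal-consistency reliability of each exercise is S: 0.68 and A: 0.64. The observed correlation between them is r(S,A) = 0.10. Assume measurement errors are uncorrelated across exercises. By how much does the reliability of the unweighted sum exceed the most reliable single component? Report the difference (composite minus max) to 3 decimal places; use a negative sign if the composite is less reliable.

Var(sum) = 2 + 0.2 = 2.2; true-score variance = 1.32 + 0.2 = 1.52; composite reliability = 0.6909.
Max component reliability = 0.6800.
Difference = 0.6909 − 0.6800 = 0.011.

0.011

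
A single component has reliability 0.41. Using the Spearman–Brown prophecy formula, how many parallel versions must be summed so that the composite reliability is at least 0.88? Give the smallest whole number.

11

k ≥ ρ*(1−ρ₁)/(ρ₁(1−ρ*)) = 0.88·0.59 / (0.41·0.12) = 10.553.
Smallest integer k = 11.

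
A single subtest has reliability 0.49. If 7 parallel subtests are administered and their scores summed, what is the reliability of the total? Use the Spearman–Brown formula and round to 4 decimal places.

ρ_k = kρ / (1 + (k−1)ρ) = 7·0.49 / (1 + 6·0.49) = 3.430 / 3.940 = 0.8706.

0.8706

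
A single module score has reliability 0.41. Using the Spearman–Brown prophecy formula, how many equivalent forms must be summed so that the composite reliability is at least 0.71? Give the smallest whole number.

4

k ≥ ρ*(1−ρ₁)/(ρ₁(1−ρ*)) = 0.71·0.59 / (0.41·0.29) = 3.523.
Smallest integer k = 4.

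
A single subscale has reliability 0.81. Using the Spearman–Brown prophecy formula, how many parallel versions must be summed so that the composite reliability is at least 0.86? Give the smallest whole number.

k ≥ ρ*(1−ρ₁)/(ρ₁(1−ρ*)) = 0.86·0.19 / (0.81·0.14) = 1.441.
Smallest integer k = 2.

2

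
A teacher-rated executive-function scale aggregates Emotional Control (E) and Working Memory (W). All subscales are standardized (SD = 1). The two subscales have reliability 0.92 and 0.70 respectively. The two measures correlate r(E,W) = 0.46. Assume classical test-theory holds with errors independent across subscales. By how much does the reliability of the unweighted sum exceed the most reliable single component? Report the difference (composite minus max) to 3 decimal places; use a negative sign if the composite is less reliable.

Var(sum) = 2 + 0.92 = 2.92; true-score variance = 1.62 + 0.92 = 2.54; composite reliability = 0.8699.
Max component reliability = 0.9200.
Difference = 0.8699 − 0.9200 = -0.050.

-0.050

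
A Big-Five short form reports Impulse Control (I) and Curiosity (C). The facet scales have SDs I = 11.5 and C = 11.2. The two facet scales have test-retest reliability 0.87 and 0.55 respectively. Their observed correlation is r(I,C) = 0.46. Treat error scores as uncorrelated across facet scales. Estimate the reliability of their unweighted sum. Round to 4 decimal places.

0.8042

Var(I+C) = 11.5² + 11.2² + 2·[11.5·11.2·0.46] = 257.69 + 118.496 = 376.186.
Because errors are independent across components, Cov(Tᵢ,Tⱼ) = Cov(Xᵢ,Xⱼ); the off-diagonal part of the true-score variance is the same as above.
True-score variance = [11.5²·0.87 + 11.2²·0.55] + 118.496 = 184.049 + 118.496 = 302.546.
Reliability = 302.546 / 376.186 = 0.8042.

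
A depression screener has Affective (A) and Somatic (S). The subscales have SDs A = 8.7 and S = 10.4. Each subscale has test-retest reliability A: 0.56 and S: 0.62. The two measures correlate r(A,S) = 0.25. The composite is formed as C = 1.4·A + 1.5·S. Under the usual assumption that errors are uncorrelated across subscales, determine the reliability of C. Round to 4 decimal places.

Var(C) = 1.4²·8.7² + 1.5²·10.4² + 2·[2.1·8.7·10.4·0.25] = 391.712 + 95.004 = 486.716.
Under uncorrelated errors the observed covariances equal the true-score covariances, so only the own-variance terms attenuate.
True-score variance = [1.4²·8.7²·0.56 + 1.5²·10.4²·0.62] + 95.004 = 233.961 + 95.004 = 328.965.
Reliability = 328.965 / 486.716 = 0.6759.

0.6759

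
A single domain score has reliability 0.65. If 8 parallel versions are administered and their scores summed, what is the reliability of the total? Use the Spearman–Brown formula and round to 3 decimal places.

ρ_k = kρ / (1 + (k−1)ρ) = 8·0.65 / (1 + 7·0.65) = 5.200 / 5.550 = 0.937.

0.937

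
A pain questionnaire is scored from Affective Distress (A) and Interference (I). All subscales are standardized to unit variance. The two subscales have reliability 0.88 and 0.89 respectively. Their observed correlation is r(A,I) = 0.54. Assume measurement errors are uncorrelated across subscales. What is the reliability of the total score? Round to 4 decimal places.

Var(A+I) = 2 + 2·[0.54] = 2 + 1.08 = 3.08.
With uncorrelated errors the cross-covariances are all true-score covariance, so they carry over unchanged; only the diagonal terms shrink to ρᵢσᵢ².
True-score variance = [0.88 + 0.89] + 1.08 = 1.77 + 1.08 = 2.85.
Reliability = 2.85 / 3.08 = 0.9253.

0.9253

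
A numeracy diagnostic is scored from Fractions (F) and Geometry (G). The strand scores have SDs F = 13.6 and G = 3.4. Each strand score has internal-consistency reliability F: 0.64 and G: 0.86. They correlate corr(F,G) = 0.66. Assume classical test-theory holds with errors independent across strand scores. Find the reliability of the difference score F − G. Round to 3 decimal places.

Var(F−G) = 13.6² + 3.4² − 2·13.6·3.4·0.66 = 196.52 − 61.0368 = 135.483.
Under uncorrelated errors the observed covariances equal the true-score covariances, so only the own-variance terms attenuate.
True-score variance = [13.6²·0.64 + 3.4²·0.86] − 61.0368 = 128.316 − 61.0368 = 67.2792.
Reliability = 67.2792 / 135.483 = 0.497.

0.497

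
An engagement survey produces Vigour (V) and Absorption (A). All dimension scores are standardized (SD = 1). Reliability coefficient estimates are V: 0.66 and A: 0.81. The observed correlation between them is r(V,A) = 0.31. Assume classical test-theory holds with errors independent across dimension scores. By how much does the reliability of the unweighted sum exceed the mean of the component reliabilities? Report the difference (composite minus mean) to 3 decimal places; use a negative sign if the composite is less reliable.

0.063

Var(sum) = 2 + 0.62 = 2.62; true-score variance = 1.47 + 0.62 = 2.09; composite reliability = 0.7977.
Mean component reliability = 0.7350.
Difference = 0.7977 − 0.7350 = 0.063.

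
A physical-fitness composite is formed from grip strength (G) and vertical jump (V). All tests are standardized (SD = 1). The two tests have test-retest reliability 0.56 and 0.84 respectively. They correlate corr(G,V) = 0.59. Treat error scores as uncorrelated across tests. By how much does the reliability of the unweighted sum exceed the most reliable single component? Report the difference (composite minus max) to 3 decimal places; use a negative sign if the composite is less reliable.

Var(sum) = 2 + 1.18 = 3.18; true-score variance = 1.4 + 1.18 = 2.58; composite reliability = 0.8113.
Max component reliability = 0.8400.
Difference = 0.8113 − 0.8400 = -0.029.

-0.029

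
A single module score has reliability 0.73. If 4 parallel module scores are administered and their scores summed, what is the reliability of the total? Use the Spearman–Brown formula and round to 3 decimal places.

ρ_k = kρ / (1 + (k−1)ρ) = 4·0.73 / (1 + 3·0.73) = 2.920 / 3.190 = 0.915.

0.915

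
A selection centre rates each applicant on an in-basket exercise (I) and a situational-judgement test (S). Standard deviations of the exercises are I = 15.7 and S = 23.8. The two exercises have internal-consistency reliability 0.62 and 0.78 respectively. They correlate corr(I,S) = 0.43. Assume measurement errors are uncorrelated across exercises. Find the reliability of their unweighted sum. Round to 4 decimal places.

Var(I+S) = 15.7² + 23.8² + 2·[15.7·23.8·0.43] = 812.93 + 321.348 = 1134.28.
Because errors are independent across components, Cov(Tᵢ,Tⱼ) = Cov(Xᵢ,Xⱼ); the off-diagonal part of the true-score variance is the same as above.
True-score variance = [15.7²·0.62 + 23.8²·0.78] + 321.348 = 594.647 + 321.348 = 915.995.
Reliability = 915.995 / 1134.28 = 0.8076.

0.8076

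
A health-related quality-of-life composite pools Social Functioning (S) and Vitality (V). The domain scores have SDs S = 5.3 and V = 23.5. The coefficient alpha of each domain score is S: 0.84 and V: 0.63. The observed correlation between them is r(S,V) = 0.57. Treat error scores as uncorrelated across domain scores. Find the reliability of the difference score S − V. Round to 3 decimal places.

0.524

Var(S−V) = 5.3² + 23.5² − 2·5.3·23.5·0.57 = 580.34 − 141.987 = 438.353.
Under uncorrelated errors the observed covariances equal the true-score covariances, so only the own-variance terms attenuate.
True-score variance = [5.3²·0.84 + 23.5²·0.63] − 141.987 = 371.513 − 141.987 = 229.526.
Reliability = 229.526 / 438.353 = 0.524.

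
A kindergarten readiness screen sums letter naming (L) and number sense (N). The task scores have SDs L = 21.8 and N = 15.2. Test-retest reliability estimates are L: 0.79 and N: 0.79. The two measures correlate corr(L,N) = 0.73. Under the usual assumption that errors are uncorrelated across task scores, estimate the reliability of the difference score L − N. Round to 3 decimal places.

0.333

Var(L−N) = 21.8² + 15.2² − 2·21.8·15.2·0.73 = 706.28 − 483.786 = 222.494.
Under uncorrelated errors the observed covariances equal the true-score covariances, so only the own-variance terms attenuate.
True-score variance = [21.8²·0.79 + 15.2²·0.79] − 483.786 = 557.961 − 483.786 = 74.1756.
Reliability = 74.1756 / 222.494 = 0.333.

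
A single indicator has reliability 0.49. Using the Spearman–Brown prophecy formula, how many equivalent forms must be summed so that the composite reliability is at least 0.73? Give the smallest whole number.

k ≥ ρ*(1−ρ₁)/(ρ₁(1−ρ*)) = 0.73·0.51 / (0.49·0.27) = 2.814.
Smallest integer k = 3.

3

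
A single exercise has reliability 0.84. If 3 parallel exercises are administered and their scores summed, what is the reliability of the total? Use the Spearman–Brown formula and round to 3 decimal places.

0.940

ρ_k = kρ / (1 + (k−1)ρ) = 3·0.84 / (1 + 2·0.84) = 2.520 / 2.680 = 0.940.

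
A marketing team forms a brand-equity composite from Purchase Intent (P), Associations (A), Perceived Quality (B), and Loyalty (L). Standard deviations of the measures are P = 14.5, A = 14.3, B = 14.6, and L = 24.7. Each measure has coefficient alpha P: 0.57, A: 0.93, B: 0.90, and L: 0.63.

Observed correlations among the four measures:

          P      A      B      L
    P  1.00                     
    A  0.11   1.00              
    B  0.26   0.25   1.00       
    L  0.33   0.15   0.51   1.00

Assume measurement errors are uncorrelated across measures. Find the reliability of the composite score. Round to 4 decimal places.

0.8407

Var(P+A+B+L) = 14.5² + 14.3² + 14.6² + 24.7² + 2·[14.5·14.3·0.11 + 14.5·14.6·0.26 + 14.5·24.7·0.33 + 14.3·14.6·0.25 + 14.3·24.7·0.15 + 14.6·24.7·0.51] = 1237.99 + 970.265 = 2208.26.
Under uncorrelated errors the observed covariances equal the true-score covariances, so only the own-variance terms attenuate.
True-score variance = [14.5²·0.57 + 14.3²·0.93 + 14.6²·0.90 + 24.7²·0.63] + 970.265 = 886.219 + 970.265 = 1856.48.
Reliability = 1856.48 / 2208.26 = 0.8407.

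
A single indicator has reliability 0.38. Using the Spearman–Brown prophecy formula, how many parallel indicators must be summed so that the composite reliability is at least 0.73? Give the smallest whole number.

k ≥ ρ*(1−ρ₁)/(ρ₁(1−ρ*)) = 0.73·0.62 / (0.38·0.27) = 4.411.
Smallest integer k = 5.

5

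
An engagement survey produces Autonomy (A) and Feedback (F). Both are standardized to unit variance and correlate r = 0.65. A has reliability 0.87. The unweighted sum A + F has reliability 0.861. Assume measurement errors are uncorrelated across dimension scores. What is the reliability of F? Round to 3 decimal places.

Var(A+F) = 2 + 2·0.65 = 3.300.
True-score variance = ρ_A + ρ_F + 2·0.65, so 0.861 = (0.87 + ρ_F + 1.30) / 3.300.
ρ_F = 0.861·3.300 − 0.87 − 1.30 = 0.671.

0.671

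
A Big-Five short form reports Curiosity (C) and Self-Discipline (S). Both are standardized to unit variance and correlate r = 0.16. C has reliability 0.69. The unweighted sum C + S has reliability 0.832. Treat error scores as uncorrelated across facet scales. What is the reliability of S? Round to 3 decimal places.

0.920

Var(C+S) = 2 + 2·0.16 = 2.320.
True-score variance = ρ_C + ρ_S + 2·0.16, so 0.832 = (0.69 + ρ_S + 0.32) / 2.320.
ρ_S = 0.832·2.320 − 0.69 − 0.32 = 0.920.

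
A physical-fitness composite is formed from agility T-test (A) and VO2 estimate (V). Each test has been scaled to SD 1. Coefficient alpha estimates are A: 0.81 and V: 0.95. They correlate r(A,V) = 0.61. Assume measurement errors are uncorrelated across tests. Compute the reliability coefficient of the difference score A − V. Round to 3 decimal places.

Var(A−V) = 1 + 1 − 2·0.61 = 2 − 1.22 = 0.78.
With uncorrelated errors the cross-covariances are all true-score covariance, so they carry over unchanged; only the diagonal terms shrink to ρᵢσᵢ².
True-score variance = [0.81 + 0.95] − 1.22 = 1.76 − 1.22 = 0.54.
Reliability = 0.54 / 0.78 = 0.692.

0.692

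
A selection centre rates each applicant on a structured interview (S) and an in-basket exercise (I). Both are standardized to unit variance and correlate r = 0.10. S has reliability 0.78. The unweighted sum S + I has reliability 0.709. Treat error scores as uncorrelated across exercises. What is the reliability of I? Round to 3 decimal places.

Var(S+I) = 2 + 2·0.10 = 2.200.
True-score variance = ρ_S + ρ_I + 2·0.10, so 0.709 = (0.78 + ρ_I + 0.20) / 2.200.
ρ_I = 0.709·2.200 − 0.78 − 0.20 = 0.580.

0.580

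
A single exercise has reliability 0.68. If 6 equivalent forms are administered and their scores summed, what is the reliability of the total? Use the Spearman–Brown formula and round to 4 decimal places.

ρ_k = kρ / (1 + (k−1)ρ) = 6·0.68 / (1 + 5·0.68) = 4.080 / 4.400 = 0.9273.

0.9273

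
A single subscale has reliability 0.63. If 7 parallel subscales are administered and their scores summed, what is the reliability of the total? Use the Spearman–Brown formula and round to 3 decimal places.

0.923

ρ_k = kρ / (1 + (k−1)ρ) = 7·0.63 / (1 + 6·0.63) = 4.410 / 4.780 = 0.923.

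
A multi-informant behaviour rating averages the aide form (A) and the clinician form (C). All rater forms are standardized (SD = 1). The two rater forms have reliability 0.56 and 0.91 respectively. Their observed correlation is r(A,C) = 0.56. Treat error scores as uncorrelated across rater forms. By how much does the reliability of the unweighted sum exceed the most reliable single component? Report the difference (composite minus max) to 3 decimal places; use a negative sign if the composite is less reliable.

Var(sum) = 2 + 1.12 = 3.12; true-score variance = 1.47 + 1.12 = 2.59; composite reliability = 0.8301.
Max component reliability = 0.9100.
Difference = 0.8301 − 0.9100 = -0.080.

-0.080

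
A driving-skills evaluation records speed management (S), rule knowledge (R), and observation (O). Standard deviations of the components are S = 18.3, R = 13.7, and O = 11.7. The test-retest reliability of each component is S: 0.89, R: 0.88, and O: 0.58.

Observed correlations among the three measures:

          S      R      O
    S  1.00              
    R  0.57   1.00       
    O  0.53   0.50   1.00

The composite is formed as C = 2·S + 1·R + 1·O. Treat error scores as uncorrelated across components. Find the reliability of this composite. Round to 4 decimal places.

0.9202

Var(C) = 2²·18.3² + 13.7² + 11.7² + 2·[2·18.3·13.7·0.57 + 2·18.3·11.7·0.53 + 13.7·11.7·0.50] = 1664.14 + 1185.82 = 2849.96.
Under uncorrelated errors the observed covariances equal the true-score covariances, so only the own-variance terms attenuate.
True-score variance = [2²·18.3²·0.89 + 13.7²·0.88 + 11.7²·0.58] + 1185.82 = 1436.77 + 1185.82 = 2622.59.
Reliability = 2622.59 / 2849.96 = 0.9202.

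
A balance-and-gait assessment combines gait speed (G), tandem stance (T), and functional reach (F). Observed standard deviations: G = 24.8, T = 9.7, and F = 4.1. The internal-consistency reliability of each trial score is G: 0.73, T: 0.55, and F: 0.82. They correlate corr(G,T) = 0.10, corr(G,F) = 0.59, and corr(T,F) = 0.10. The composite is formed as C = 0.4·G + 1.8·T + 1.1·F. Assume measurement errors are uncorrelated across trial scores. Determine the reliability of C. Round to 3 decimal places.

Var(C) = 0.4²·24.8² + 1.8²·9.7² + 1.1²·4.1² + 2·[0.72·24.8·9.7·0.10 + 0.44·24.8·4.1·0.59 + 1.98·9.7·4.1·0.10] = 423.598 + 103.182 = 526.78.
Under uncorrelated errors the observed covariances equal the true-score covariances, so only the own-variance terms attenuate.
True-score variance = [0.4²·24.8²·0.73 + 1.8²·9.7²·0.55 + 1.1²·4.1²·0.82] + 103.182 = 256.184 + 103.182 = 359.366.
Reliability = 359.366 / 526.78 = 0.682.

0.682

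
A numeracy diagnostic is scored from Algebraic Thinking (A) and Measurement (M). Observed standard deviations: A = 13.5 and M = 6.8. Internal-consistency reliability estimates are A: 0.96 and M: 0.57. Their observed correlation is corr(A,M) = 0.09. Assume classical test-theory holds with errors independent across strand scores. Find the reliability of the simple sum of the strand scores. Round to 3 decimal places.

Var(A+M) = 13.5² + 6.8² + 2·[13.5·6.8·0.09] = 228.49 + 16.524 = 245.014.
Because errors are independent across components, Cov(Tᵢ,Tⱼ) = Cov(Xᵢ,Xⱼ); the off-diagonal part of the true-score variance is the same as above.
True-score variance = [13.5²·0.96 + 6.8²·0.57] + 16.524 = 201.317 + 16.524 = 217.841.
Reliability = 217.841 / 245.014 = 0.889.

0.889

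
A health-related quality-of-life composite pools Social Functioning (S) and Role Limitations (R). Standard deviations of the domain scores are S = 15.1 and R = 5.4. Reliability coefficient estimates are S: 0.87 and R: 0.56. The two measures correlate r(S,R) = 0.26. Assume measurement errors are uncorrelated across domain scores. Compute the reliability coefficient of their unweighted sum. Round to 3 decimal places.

Var(S+R) = 15.1² + 5.4² + 2·[15.1·5.4·0.26] = 257.17 + 42.4008 = 299.571.
With uncorrelated errors the cross-covariances are all true-score covariance, so they carry over unchanged; only the diagonal terms shrink to ρᵢσᵢ².
True-score variance = [15.1²·0.87 + 5.4²·0.56] + 42.4008 = 214.698 + 42.4008 = 257.099.
Reliability = 257.099 / 299.571 = 0.858.

0.858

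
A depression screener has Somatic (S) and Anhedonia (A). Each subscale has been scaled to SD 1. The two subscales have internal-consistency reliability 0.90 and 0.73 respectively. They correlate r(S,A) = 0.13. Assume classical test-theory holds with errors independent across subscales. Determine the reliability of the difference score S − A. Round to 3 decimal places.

0.787

Var(S−A) = 1 + 1 − 2·0.13 = 2 − 0.26 = 1.74.
Because errors are independent across components, Cov(Tᵢ,Tⱼ) = Cov(Xᵢ,Xⱼ); the off-diagonal part of the true-score variance is the same as above.
True-score variance = [0.90 + 0.73] − 0.26 = 1.63 − 0.26 = 1.37.
Reliability = 1.37 / 1.74 = 0.787.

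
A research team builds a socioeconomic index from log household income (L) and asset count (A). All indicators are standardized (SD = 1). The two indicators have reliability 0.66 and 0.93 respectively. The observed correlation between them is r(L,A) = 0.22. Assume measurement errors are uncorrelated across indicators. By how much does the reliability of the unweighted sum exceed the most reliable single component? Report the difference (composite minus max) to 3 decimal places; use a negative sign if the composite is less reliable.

Var(sum) = 2 + 0.44 = 2.44; true-score variance = 1.59 + 0.44 = 2.03; composite reliability = 0.8320.
Max component reliability = 0.9300.
Difference = 0.8320 − 0.9300 = -0.098.

-0.098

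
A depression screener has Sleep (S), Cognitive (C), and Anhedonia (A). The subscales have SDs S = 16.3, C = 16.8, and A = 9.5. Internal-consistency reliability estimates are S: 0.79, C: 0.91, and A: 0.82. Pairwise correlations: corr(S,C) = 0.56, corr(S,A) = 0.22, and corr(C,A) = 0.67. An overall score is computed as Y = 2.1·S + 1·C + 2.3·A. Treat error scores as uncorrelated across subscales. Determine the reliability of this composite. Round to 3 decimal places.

Var(Y) = 2.1²·16.3² + 16.8² + 2.3²·9.5² + 2·[2.1·16.3·16.8·0.56 + 4.83·16.3·9.5·0.22 + 2.3·16.8·9.5·0.67] = 1931.36 + 1465.05 = 3396.4.
Under uncorrelated errors the observed covariances equal the true-score covariances, so only the own-variance terms attenuate.
True-score variance = [2.1²·16.3²·0.79 + 16.8²·0.91 + 2.3²·9.5²·0.82] + 1465.05 = 1573.96 + 1465.05 = 3039.01.
Reliability = 3039.01 / 3396.4 = 0.895.

0.895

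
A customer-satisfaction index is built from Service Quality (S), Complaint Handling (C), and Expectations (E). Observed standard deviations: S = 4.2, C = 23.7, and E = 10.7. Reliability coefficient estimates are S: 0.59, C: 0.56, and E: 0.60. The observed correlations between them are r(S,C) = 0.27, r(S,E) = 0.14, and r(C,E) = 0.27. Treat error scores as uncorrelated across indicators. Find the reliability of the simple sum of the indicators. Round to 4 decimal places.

Var(S+C+E) = 4.2² + 23.7² + 10.7² + 2·[4.2·23.7·0.27 + 4.2·10.7·0.14 + 23.7·10.7·0.27] = 693.82 + 203.273 = 897.093.
With uncorrelated errors the cross-covariances are all true-score covariance, so they carry over unchanged; only the diagonal terms shrink to ρᵢσᵢ².
True-score variance = [4.2²·0.59 + 23.7²·0.56 + 10.7²·0.60] + 203.273 = 393.648 + 203.273 = 596.921.
Reliability = 596.921 / 897.093 = 0.6654.

0.6654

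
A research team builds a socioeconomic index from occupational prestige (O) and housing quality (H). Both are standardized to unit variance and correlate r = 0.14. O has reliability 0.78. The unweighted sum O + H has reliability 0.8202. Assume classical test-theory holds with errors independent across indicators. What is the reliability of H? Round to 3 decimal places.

Var(O+H) = 2 + 2·0.14 = 2.280.
True-score variance = ρ_O + ρ_H + 2·0.14, so 0.8202 = (0.78 + ρ_H + 0.28) / 2.280.
ρ_H = 0.8202·2.280 − 0.78 − 0.28 = 0.810.

0.810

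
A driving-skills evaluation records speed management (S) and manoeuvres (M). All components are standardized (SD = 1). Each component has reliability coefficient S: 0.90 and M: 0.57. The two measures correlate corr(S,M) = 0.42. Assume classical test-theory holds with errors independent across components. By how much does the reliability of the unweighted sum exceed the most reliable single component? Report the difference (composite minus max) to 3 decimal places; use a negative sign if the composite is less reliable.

Var(sum) = 2 + 0.84 = 2.84; true-score variance = 1.47 + 0.84 = 2.31; composite reliability = 0.8134.
Max component reliability = 0.9000.
Difference = 0.8134 − 0.9000 = -0.087.

-0.087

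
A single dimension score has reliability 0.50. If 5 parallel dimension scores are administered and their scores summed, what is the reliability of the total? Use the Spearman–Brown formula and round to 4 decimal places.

ρ_k = kρ / (1 + (k−1)ρ) = 5·0.50 / (1 + 4·0.50) = 2.500 / 3.000 = 0.8333.

0.8333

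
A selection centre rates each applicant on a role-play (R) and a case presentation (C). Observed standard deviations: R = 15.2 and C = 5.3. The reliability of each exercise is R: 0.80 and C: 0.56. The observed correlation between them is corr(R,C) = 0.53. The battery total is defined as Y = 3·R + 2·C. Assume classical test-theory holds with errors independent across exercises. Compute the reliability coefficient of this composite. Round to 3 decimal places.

0.828

Var(Y) = 3²·15.2² + 2²·5.3² + 2·[6·15.2·5.3·0.53] = 2191.72 + 512.362 = 2704.08.
With uncorrelated errors the cross-covariances are all true-score covariance, so they carry over unchanged; only the diagonal terms shrink to ρᵢσᵢ².
True-score variance = [3²·15.2²·0.80 + 2²·5.3²·0.56] + 512.362 = 1726.41 + 512.362 = 2238.77.
Reliability = 2238.77 / 2704.08 = 0.828.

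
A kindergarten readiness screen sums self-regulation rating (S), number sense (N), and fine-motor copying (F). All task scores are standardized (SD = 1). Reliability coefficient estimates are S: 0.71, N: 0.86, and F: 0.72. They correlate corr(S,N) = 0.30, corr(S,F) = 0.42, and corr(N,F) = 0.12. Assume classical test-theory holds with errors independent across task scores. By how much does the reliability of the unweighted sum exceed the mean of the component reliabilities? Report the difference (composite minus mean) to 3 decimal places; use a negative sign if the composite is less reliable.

0.085

Var(sum) = 3 + 1.68 = 4.68; true-score variance = 2.29 + 1.68 = 3.97; composite reliability = 0.8483.
Mean component reliability = 0.7633.
Difference = 0.8483 − 0.7633 = 0.085.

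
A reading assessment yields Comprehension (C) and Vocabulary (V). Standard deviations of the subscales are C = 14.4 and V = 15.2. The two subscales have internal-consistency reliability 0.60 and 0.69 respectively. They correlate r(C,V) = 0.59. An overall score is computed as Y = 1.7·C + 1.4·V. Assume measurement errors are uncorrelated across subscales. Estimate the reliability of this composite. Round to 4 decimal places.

Var(Y) = 1.7²·14.4² + 1.4²·15.2² + 2·[2.38·14.4·15.2·0.59] = 1052.11 + 614.703 = 1666.81.
With uncorrelated errors the cross-covariances are all true-score covariance, so they carry over unchanged; only the diagonal terms shrink to ρᵢσᵢ².
True-score variance = [1.7²·14.4²·0.60 + 1.4²·15.2²·0.69] + 614.703 = 672.021 + 614.703 = 1286.72.
Reliability = 1286.72 / 1666.81 = 0.7720.

0.7720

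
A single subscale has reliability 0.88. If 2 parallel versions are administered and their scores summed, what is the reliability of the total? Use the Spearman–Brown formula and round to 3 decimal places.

ρ_k = kρ / (1 + (k−1)ρ) = 2·0.88 / (1 + 1·0.88) = 1.760 / 1.880 = 0.936.

0.936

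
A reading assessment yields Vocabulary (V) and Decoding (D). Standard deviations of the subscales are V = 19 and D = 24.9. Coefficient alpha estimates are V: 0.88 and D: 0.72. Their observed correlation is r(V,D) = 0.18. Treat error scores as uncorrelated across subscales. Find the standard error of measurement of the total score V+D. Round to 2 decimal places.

14.73

Var(total) = 981.01 + 170.316 = 1151.33.
True-score variance = 764.087 + 170.316 = 934.403, so reliability = 0.8116.
Error variance = 1151.33 − 934.403 = 216.923; SEM = √216.923 = 14.73.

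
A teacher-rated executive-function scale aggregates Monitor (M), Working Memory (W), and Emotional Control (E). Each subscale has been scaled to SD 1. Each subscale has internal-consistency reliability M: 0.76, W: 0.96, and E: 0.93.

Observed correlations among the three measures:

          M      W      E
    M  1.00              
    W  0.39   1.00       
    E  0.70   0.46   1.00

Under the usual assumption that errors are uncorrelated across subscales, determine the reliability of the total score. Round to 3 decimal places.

0.943

Var(M+W+E) = 3 + 2·[0.39 + 0.70 + 0.46] = 3 + 3.1 = 6.1.
With uncorrelated errors the cross-covariances are all true-score covariance, so they carry over unchanged; only the diagonal terms shrink to ρᵢσᵢ².
True-score variance = [0.76 + 0.96 + 0.93] + 3.1 = 2.65 + 3.1 = 5.75.
Reliability = 5.75 / 6.1 = 0.943.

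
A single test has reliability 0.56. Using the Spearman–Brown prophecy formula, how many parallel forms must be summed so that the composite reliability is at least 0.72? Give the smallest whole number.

3

k ≥ ρ*(1−ρ₁)/(ρ₁(1−ρ*)) = 0.72·0.44 / (0.56·0.28) = 2.020.
Smallest integer k = 3.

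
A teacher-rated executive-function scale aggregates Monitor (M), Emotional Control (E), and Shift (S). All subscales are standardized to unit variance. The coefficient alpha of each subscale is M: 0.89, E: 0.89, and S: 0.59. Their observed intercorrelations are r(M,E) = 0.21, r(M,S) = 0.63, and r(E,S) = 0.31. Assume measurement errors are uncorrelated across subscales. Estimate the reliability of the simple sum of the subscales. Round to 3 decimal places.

Var(M+E+S) = 3 + 2·[0.21 + 0.63 + 0.31] = 3 + 2.3 = 5.3.
With uncorrelated errors the cross-covariances are all true-score covariance, so they carry over unchanged; only the diagonal terms shrink to ρᵢσᵢ².
True-score variance = [0.89 + 0.89 + 0.59] + 2.3 = 2.37 + 2.3 = 4.67.
Reliability = 4.67 / 5.3 = 0.881.

0.881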